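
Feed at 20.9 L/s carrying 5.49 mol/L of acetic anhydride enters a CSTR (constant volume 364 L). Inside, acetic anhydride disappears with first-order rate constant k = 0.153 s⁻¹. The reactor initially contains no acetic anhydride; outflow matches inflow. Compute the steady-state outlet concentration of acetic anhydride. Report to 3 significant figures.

V dC/dt = Q(C_in − C) − k V C.
At steady state: 0 = Q C_in − (Q + kV) C_ss, so C_ss = Q C_in/(Q + kV).
C_ss = 20.9·5.49/(20.9 + 0.153·364) = 114.74/76.592 = 1.4981 mol/L.

1.50 mol/L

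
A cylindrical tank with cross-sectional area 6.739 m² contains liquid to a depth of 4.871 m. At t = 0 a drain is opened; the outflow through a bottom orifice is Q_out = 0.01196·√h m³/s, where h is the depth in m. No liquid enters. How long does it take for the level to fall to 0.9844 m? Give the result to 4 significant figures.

1369 s

Accumulation of liquid (constant cross-section A): A dh/dt = −0.01196 √h.
Separate and integrate: 2(√h − √h₀) = −(0.01196/A) t.
t = 2A(√h₀ − √h)/0.01196 = 2·6.739·(√4.871 − √0.9844)/0.01196
  = 13.4780 × (2.20703 − 0.992169) / 0.01196 = 1369.06 s.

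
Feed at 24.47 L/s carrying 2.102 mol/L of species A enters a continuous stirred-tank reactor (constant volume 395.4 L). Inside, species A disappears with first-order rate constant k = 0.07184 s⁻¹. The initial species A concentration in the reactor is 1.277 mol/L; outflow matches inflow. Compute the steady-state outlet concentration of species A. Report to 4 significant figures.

Accumulation = in − out − consumed: V dC/dt = Q C_in − Q C − k V C.
At steady state: 0 = Q C_in − (Q + kV) C_ss, so C_ss = Q C_in/(Q + kV).
C_ss = 24.47·2.102/(24.47 + 0.07184·395.4) = 51.4359/52.8755 = 0.972774 mol/L.

0.9728 mol/L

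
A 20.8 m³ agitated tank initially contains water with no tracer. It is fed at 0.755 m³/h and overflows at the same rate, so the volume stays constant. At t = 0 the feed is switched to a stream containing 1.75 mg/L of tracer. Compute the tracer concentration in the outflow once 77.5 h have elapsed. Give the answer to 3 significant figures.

1.64 mg/L

Unsteady species balance (constant V, well mixed): V dC/dt = Q(C_in − C).
So dC/dt = (C_in − C)/τ with τ = V/Q = 20.8/0.755 = 27.550 h.
Solution: C(t) = C_in + (C₀ − C_in) e^(−t/τ).
C(77.5) = 1.75 + (0 − 1.75)·e^(−77.5/27.550) = 1.75 + (-1.7500)·0.060019 = 1.6450 mg/L.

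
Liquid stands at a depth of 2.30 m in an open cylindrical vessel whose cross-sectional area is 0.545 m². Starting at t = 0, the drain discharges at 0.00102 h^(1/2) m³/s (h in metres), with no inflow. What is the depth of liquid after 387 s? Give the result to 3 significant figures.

1.33 m

With no inflow, A dh/dt = −0.00102 √h.
This is separable: 2 d(√h)/dt = −0.00102/A, so √h = √h₀ − (0.00102/(2A)) t.
√h = √2.30 − 0.00102·387/(2·0.545) = 1.5166 − 0.36215 = 1.1544.
h = 1.1544² = 1.3327 m.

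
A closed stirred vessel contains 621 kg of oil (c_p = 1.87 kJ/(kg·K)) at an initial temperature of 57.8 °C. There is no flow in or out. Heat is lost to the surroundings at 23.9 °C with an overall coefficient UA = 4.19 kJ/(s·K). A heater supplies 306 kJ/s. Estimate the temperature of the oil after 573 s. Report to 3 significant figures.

92.0 °C

Heat balance on the well-mixed liquid: M c_p dT/dt = −UA(T − T_amb) + Q̇.
dT/dt = (T_ss − T)/τ with T_ss = T_amb + Q̇/UA = 23.9 + 306/4.19 = 96.931 °C, τ = M c_p/UA = 621·1.87/4.19 = 277.15 s.
Integrating: T(t) = T_ss + (T₀ − T_ss) e^(−t/τ).
T(573) = 96.931 + (-39.131)·0.12651 = 91.981 °C.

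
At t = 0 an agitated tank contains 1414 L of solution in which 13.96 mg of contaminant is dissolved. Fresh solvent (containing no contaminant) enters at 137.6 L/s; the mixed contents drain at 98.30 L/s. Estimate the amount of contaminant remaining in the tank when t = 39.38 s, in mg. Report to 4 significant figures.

2.197 mg

Let m(t) be the amount of contaminant. Volume: V(t) = V₀ + (Q_in − Q_out) t = 1414 + 39.3000 t; V(39.38) = 2961.63 L.
No contaminant enters, so dm/dt = −Q_out · (m/V).
dm/m = −Q_out dt/(V₀ + 39.3000 t); integrating gives ln(m/m₀) = −(Q_out/(Q_in−Q_out)) ln(V/V₀).
m = m₀ (V₀/V)^(Q_out/(Q_in−Q_out)) = 13.96 × (1414/2961.63)^(2.50127) = 2.19671 mg.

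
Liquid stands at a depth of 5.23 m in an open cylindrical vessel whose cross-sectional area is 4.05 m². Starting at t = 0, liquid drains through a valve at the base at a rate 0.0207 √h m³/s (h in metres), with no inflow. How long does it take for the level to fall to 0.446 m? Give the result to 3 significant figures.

Mass balance (ρ constant): A dh/dt = −0.0207 √h.
∫ h^(−1/2) dh = −(0.0207/A) ∫ dt, giving 2√h = 2√h₀ − (0.0207/A) t.
t = 2A(√h₀ − √h)/0.0207 = 2·4.05·(√5.23 − √0.446)/0.0207
  = 8.1000 × (2.2869 − 0.66783) / 0.0207 = 633.56 s.

634 s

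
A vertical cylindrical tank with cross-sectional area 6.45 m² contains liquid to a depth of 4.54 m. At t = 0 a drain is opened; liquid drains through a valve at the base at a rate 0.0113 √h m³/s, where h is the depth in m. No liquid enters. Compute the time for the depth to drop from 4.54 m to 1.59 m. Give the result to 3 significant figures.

993 s

A dh/dt = −Q_out = −0.0113 √h.
This is separable: 2 d(√h)/dt = −0.0113/A, so √h = √h₀ − (0.0113/(2A)) t.
t = 2A(√h₀ − √h)/0.0113 = 2·6.45·(√4.54 − √1.59)/0.0113
  = 12.900 × (2.1307 − 1.2610) / 0.0113 = 992.93 s.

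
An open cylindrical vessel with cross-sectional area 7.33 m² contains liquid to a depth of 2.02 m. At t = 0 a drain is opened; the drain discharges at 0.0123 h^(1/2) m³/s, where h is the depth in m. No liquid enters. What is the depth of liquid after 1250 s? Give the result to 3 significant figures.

0.139 m

With no inflow, A dh/dt = −0.0123 √h.
This is separable: 2 d(√h)/dt = −0.0123/A, so √h = √h₀ − (0.0123/(2A)) t.
√h = √2.02 − 0.0123·1250/(2·7.33) = 1.4213 − 1.0488 = 0.37249.
h = 0.37249² = 0.13875 m.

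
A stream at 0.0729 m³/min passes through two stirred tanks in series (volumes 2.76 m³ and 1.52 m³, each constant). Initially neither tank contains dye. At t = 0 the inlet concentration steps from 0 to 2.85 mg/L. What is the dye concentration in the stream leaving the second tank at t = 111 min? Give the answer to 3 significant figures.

2.53 mg/L

Time constants: τᵢ = Vᵢ/Q for each well-mixed tank.
τ₁ = 2.76/0.0729 = 37.860 min; τ₂ = 1.52/0.0729 = 20.850 min.
Tank 1: C₁ = C_in(1 − e^(−t/τ₁)). Tank 2 (τ₁ ≠ τ₂): C₂ = C_in[1 − (τ₁ e^(−t/τ₁) − τ₂ e^(−t/τ₂))/(τ₁ − τ₂)].
At t = 111: e^(−t/τ₁) = 0.053298, e^(−t/τ₂) = 0.0048751.
C₂ = 2.85·[1 − (37.860·0.053298 − 20.850·0.0048751)/(17.010)] = 2.85·0.88734 = 2.5289 mg/L.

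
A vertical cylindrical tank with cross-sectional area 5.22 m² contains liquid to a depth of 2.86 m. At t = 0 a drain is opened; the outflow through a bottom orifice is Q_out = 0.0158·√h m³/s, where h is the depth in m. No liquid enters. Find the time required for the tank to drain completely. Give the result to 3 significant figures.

1120 s

With no inflow, A dh/dt = −0.0158 √h.
Separate and integrate: 2(√h − √h₀) = −(0.0158/A) t.
Set h = 0: 2√h₀ = (0.0158/A) t_empty ⇒ t_empty = 2A√h₀/0.0158.
t_empty = 2·5.22·√2.86/0.0158 = 10.440·1.6912/0.0158 = 1117.4 s.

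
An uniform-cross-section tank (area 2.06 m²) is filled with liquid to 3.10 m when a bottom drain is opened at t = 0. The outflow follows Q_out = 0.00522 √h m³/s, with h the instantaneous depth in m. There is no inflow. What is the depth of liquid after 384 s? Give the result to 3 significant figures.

1.62 m

With no inflow, A dh/dt = −0.00522 √h.
Separate and integrate: 2(√h − √h₀) = −(0.00522/A) t.
√h = √3.10 − 0.00522·384/(2·2.06) = 1.7607 − 0.48652 = 1.2742.
h = 1.2742² = 1.6235 m.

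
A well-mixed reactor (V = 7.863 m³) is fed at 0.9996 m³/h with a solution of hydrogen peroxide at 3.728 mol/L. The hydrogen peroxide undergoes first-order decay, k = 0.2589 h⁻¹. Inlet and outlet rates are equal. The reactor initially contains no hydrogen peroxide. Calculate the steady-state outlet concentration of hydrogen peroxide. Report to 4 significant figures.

1.228 mol/L

V dC/dt = Q(C_in − C) − k V C.
Steady state (dC/dt = 0): C_ss = Q C_in/(Q + kV) = C_in/(1 + kV/Q).
C_ss = 0.9996·3.728/(0.9996 + 0.2589·7.863) = 3.72651/3.03533 = 1.22771 mol/L.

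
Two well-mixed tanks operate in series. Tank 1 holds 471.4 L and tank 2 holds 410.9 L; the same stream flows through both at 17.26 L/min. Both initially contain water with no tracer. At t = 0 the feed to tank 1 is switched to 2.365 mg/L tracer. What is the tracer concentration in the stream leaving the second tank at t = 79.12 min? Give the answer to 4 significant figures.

Time constants: τᵢ = Vᵢ/Q for each well-mixed tank.
τ₁ = 471.4/17.26 = 27.3117 min; τ₂ = 410.9/17.26 = 23.8065 min.
Tank 1: C₁ = C_in(1 − e^(−t/τ₁)). Tank 2 (τ₁ ≠ τ₂): C₂ = C_in[1 − (τ₁ e^(−t/τ₁) − τ₂ e^(−t/τ₂))/(τ₁ − τ₂)].
At t = 79.12: e^(−t/τ₁) = 0.0551926, e^(−t/τ₂) = 0.0360278.
C₂ = 2.365·[1 − (27.3117·0.0551926 − 23.8065·0.0360278)/(3.50521)] = 2.365·0.814645 = 1.92664 mg/L.

1.927 mg/L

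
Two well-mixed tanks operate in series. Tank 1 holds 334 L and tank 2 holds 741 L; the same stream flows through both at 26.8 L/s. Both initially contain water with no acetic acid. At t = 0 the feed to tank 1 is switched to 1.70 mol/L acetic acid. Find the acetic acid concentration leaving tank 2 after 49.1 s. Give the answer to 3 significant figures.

Species balance on tank i: dCᵢ/dt = (Cᵢ₋₁ − Cᵢ)/τᵢ with τᵢ = Vᵢ/Q.
τ₁ = 334/26.8 = 12.463 s; τ₂ = 741/26.8 = 27.649 s.
Solving the cascade with C₁(0)=C₂(0)=0 gives C₂(t) = C_in[1 − (τ₁ e^(−t/τ₁) − τ₂ e^(−t/τ₂))/(τ₁ − τ₂)].
At t = 49.1: e^(−t/τ₁) = 0.019453, e^(−t/τ₂) = 0.16935.
C₂ = 1.70·[1 − (12.463·0.019453 − 27.649·0.16935)/(-15.187)] = 1.70·0.70765 = 1.2030 mol/L.

1.20 mol/L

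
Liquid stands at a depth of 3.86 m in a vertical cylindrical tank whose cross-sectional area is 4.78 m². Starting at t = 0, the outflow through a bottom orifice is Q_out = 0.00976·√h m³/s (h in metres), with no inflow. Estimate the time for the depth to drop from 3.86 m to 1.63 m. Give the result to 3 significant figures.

674 s

With no inflow, A dh/dt = −0.00976 √h.
∫ h^(−1/2) dh = −(0.00976/A) ∫ dt, giving 2√h = 2√h₀ − (0.00976/A) t.
t = 2A(√h₀ − √h)/0.00976 = 2·4.78·(√3.86 − √1.63)/0.00976
  = 9.5600 × (1.9647 − 1.2767) / 0.00976 = 673.88 s.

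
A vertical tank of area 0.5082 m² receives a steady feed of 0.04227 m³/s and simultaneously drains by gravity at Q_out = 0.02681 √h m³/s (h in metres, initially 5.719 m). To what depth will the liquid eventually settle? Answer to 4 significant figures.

2.486 m

Level balance: A dh/dt = 0.04227 − 0.02681 √h. Setting dh/dt = 0:
Q_in = 0.02681 √h_ss ⇒ √h_ss = 0.04227/0.02681 = 1.57665.
h_ss = 1.57665² = 2.48583 m. (Since h₀ = 5.719 m > h_ss, the level will fall toward this value.)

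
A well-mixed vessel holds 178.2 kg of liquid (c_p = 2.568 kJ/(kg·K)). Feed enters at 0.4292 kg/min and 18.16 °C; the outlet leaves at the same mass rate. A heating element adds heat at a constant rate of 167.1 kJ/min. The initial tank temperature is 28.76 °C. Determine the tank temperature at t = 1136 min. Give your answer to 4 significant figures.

M c_p dT/dt = ṁ c_p (T_in − T) + Q̇.
Rearrange: dT/dt = (T_ss − T)/τ with τ = M/ṁ = 415.191 min and T_ss = T_in + Q̇/(ṁ c_p) = 169.768 °C.
Solution: T(t) = T_ss + (T₀ − T_ss) e^(−t/τ).
T(1136) = 169.768 + (-141.008)·e^(−1136/415.191) = 169.768 + (-141.008)·0.0648233 = 160.627 °C.

160.6 °C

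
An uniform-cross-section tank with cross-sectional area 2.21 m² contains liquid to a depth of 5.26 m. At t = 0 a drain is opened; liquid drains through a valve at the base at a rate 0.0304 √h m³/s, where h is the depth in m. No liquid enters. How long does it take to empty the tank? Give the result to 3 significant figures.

333 s

A dh/dt = −Q_out = −0.0304 √h.
This is separable: 2 d(√h)/dt = −0.0304/A, so √h = √h₀ − (0.0304/(2A)) t.
Set h = 0: 2√h₀ = (0.0304/A) t_empty ⇒ t_empty = 2A√h₀/0.0304.
t_empty = 2·2.21·√5.26/0.0304 = 4.4200·2.2935/0.0304 = 333.46 s.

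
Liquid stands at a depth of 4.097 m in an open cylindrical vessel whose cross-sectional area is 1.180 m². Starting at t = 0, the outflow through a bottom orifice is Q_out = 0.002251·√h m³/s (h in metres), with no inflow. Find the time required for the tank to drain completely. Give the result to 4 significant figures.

2122 s

Accumulation of liquid (constant cross-section A): A dh/dt = −0.002251 √h.
∫ h^(−1/2) dh = −(0.002251/A) ∫ dt, giving 2√h = 2√h₀ − (0.002251/A) t.
Tank is empty when √h = 0: t_empty = 2A√h₀/0.002251.
t_empty = 2·1.180·√4.097/0.002251 = 2.36000·2.02410/0.002251 = 2122.12 s.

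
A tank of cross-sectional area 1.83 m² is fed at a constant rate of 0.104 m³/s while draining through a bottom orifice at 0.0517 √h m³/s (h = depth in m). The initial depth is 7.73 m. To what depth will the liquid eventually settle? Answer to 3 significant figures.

Level balance: A dh/dt = 0.104 − 0.0517 √h. Setting dh/dt = 0:
Q_in = 0.0517 √h_ss ⇒ √h_ss = 0.104/0.0517 = 2.0116.
h_ss = 2.0116² = 4.0466 m. (Since h₀ = 7.73 m > h_ss, the level will fall toward this value.)

4.05 m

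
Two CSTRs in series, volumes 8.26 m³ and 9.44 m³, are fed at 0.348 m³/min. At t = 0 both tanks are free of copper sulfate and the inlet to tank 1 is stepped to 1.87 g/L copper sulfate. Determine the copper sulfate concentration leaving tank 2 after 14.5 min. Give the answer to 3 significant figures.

0.210 g/L

Time constants: τᵢ = Vᵢ/Q for each well-mixed tank.
τ₁ = 8.26/0.348 = 23.736 min; τ₂ = 9.44/0.348 = 27.126 min.
Tank 1: C₁ = C_in(1 − e^(−t/τ₁)). Tank 2 (τ₁ ≠ τ₂): C₂ = C_in[1 − (τ₁ e^(−t/τ₁) − τ₂ e^(−t/τ₂))/(τ₁ − τ₂)].
At t = 14.5: e^(−t/τ₁) = 0.54286, e^(−t/τ₂) = 0.58594.
C₂ = 1.87·[1 − (23.736·0.54286 − 27.126·0.58594)/(-3.3908)] = 1.87·0.11251 = 0.21040 g/L.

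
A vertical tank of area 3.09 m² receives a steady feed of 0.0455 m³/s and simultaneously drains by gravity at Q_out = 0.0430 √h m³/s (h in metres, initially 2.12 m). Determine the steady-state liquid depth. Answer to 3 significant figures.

1.12 m

Level balance: A dh/dt = 0.0455 − 0.0430 √h. Setting dh/dt = 0:
Q_in = 0.0430 √h_ss ⇒ √h_ss = 0.0455/0.0430 = 1.0581.
h_ss = 1.0581² = 1.1197 m. (Since h₀ = 2.12 m > h_ss, the level will fall toward this value.)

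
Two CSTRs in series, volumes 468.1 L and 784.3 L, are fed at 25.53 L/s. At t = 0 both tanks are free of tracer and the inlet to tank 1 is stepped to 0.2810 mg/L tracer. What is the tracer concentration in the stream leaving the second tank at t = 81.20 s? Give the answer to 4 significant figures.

0.2364 mg/L

Time constants: τᵢ = Vᵢ/Q for each well-mixed tank.
τ₁ = 468.1/25.53 = 18.3353 s; τ₂ = 784.3/25.53 = 30.7207 s.
Solving the cascade with C₁(0)=C₂(0)=0 gives C₂(t) = C_in[1 − (τ₁ e^(−t/τ₁) − τ₂ e^(−t/τ₂))/(τ₁ − τ₂)].
At t = 81.20: e^(−t/τ₁) = 0.0119310, e^(−t/τ₂) = 0.0711356.
C₂ = 0.2810·[1 − (18.3353·0.0119310 − 30.7207·0.0711356)/(-12.3854)] = 0.2810·0.841218 = 0.236382 mg/L.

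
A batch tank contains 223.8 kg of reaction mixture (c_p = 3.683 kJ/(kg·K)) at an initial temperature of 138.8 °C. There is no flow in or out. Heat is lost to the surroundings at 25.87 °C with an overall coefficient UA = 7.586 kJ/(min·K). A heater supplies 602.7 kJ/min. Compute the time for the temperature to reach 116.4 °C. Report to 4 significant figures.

120.1 min

M c_p dT/dt = −UA(T − T_amb) + Q̇.
τ = M c_p/UA = 108.655 min; T_ss = T_amb + Q̇/UA = 25.87 + 602.7/7.586 = 105.319 °C.
T(t) = T_ss + (T₀ − T_ss)e^(−t/τ); set T = 116.4:
t = −τ ln[(T − T_ss)/(T₀ − T_ss)] = −108.655 · ln(0.330964) = 120.145 min.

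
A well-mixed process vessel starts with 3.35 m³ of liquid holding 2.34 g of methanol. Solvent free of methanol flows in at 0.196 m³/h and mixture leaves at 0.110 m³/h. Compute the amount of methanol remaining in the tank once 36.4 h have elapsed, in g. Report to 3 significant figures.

1.01 g

Let m(t) be the amount of methanol. Volume: V(t) = V₀ + (Q_in − Q_out) t = 3.35 + 0.086000 t; V(36.4) = 6.4804 m³.
Solute balance: dm/dt = 0 − Q_out C = −Q_out m/V(t).
Separate: dm/m = −Q_out dt/V(t) ⇒ ln(m/m₀) = −(Q_out/(Q_in−Q_out)) ln(V/V₀).
m = m₀ (V₀/V)^(Q_out/(Q_in−Q_out)) = 2.34 × (3.35/6.4804)^(1.2791) = 1.0062 g.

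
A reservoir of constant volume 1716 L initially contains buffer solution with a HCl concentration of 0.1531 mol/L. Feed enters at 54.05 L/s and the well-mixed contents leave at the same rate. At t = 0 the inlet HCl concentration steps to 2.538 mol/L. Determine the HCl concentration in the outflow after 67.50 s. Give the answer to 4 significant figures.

2.253 mol/L

Accumulation = in − out for the solute gives V dC/dt = Q(C_in − C).
So dC/dt = (C_in − C)/τ with τ = V/Q = 1716/54.05 = 31.7484 s.
Integrating: C(t) = C_in + (C₀ − C_in) e^(−t/τ).
C(67.50) = 2.538 + (0.1531 − 2.538)·e^(−67.50/31.7484) = 2.538 + (-2.38490)·0.119303 = 2.25348 mol/L.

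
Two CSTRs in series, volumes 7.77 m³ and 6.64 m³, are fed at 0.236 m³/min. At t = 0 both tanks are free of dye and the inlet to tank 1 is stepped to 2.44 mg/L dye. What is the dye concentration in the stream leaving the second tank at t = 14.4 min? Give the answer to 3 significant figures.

0.200 mg/L

Time constants: τᵢ = Vᵢ/Q for each well-mixed tank.
τ₁ = 7.77/0.236 = 32.924 min; τ₂ = 6.64/0.236 = 28.136 min.
Solving the cascade with C₁(0)=C₂(0)=0 gives C₂(t) = C_in[1 − (τ₁ e^(−t/τ₁) − τ₂ e^(−t/τ₂))/(τ₁ − τ₂)].
At t = 14.4: e^(−t/τ₁) = 0.64573, e^(−t/τ₂) = 0.59941.
C₂ = 2.44·[1 − (32.924·0.64573 − 28.136·0.59941)/(4.7881)] = 2.44·0.082100 = 0.20032 mg/L.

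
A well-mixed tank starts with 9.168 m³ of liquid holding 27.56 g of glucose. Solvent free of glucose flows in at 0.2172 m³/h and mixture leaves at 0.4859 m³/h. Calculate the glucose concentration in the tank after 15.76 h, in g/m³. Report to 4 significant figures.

Let m(t) be the amount of glucose. Volume: V(t) = V₀ + (Q_in − Q_out) t = 9.168 − 0.268700 t; V(15.76) = 4.93329 m³.
Species balance (pure solvent in): dm/dt = −Q_out · m/V(t).
Separate: dm/m = −Q_out dt/V(t) ⇒ ln(m/m₀) = −(Q_out/(Q_in−Q_out)) ln(V/V₀).
m = m₀ (V₀/V)^(Q_out/(Q_in−Q_out)) = 27.56 × (9.168/4.93329)^(-1.80834) = 8.98642 g.
C = m/V = 8.98642/4.93329 = 1.82159 g/m³.

1.822 g/m³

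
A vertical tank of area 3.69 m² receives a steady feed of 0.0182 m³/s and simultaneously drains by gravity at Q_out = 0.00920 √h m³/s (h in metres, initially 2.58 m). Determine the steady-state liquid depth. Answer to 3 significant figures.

Unsteady balance on liquid volume: A dh/dt = Q_in − 0.00920 √h. At steady state dh/dt = 0:
Q_in = 0.00920 √h_ss ⇒ √h_ss = 0.0182/0.00920 = 1.9783.
h_ss = 1.9783² = 3.9135 m. (Since h₀ = 2.58 m < h_ss, the level will rise toward this value.)

3.91 m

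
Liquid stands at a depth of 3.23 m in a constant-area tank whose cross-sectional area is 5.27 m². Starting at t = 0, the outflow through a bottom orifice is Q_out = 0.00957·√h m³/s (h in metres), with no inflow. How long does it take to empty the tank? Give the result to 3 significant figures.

1980 s

With no inflow, A dh/dt = −0.00957 √h.
∫ h^(−1/2) dh = −(0.00957/A) ∫ dt, giving 2√h = 2√h₀ − (0.00957/A) t.
Set h = 0: 2√h₀ = (0.00957/A) t_empty ⇒ t_empty = 2A√h₀/0.00957.
t_empty = 2·5.27·√3.23/0.00957 = 10.540·1.7972/0.00957 = 1979.4 s.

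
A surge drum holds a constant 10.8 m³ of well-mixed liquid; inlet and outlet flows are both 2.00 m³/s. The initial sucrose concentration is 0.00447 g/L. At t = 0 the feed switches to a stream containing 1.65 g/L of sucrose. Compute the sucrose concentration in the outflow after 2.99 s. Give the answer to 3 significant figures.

0.704 g/L

Unsteady species balance (constant V, well mixed): V dC/dt = Q(C_in − C).
Rewrite as dC/dt + C/τ = C_in/τ, τ = V/Q = 5.4000 s.
Solution: C(t) = C_in + (C₀ − C_in) e^(−t/τ).
C(2.99) = 1.65 + (0.00447 − 1.65)·e^(−2.99/5.4000) = 1.65 + (-1.6455)·0.57482 = 0.70412 g/L.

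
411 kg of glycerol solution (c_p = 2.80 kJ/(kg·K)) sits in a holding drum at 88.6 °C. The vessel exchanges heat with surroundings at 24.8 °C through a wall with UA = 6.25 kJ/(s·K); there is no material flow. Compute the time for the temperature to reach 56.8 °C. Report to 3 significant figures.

M c_p dT/dt = −UA(T − T_amb).
τ = M c_p/UA = 184.13 s; T_ss = T_amb = 24.800 °C.
T(t) = T_ss + (T₀ − T_ss)e^(−t/τ); set T = 56.8:
t = −τ ln[(T − T_ss)/(T₀ − T_ss)] = −184.13 · ln(0.50157) = 127.05 s.

127 s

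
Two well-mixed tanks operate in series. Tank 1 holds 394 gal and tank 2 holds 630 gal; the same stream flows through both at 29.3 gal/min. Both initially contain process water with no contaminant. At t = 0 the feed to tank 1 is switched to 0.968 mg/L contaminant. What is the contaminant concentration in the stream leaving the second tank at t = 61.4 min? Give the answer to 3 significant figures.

0.836 mg/L

Species balance on tank i: dCᵢ/dt = (Cᵢ₋₁ − Cᵢ)/τᵢ with τᵢ = Vᵢ/Q.
τ₁ = 394/29.3 = 13.447 min; τ₂ = 630/29.3 = 21.502 min.
Tank 1: C₁ = C_in(1 − e^(−t/τ₁)). Tank 2 (τ₁ ≠ τ₂): C₂ = C_in[1 − (τ₁ e^(−t/τ₁) − τ₂ e^(−t/τ₂))/(τ₁ − τ₂)].
At t = 61.4: e^(−t/τ₁) = 0.010399, e^(−t/τ₂) = 0.057522.
C₂ = 0.968·[1 − (13.447·0.010399 − 21.502·0.057522)/(-8.0546)] = 0.968·0.86381 = 0.83616 mg/L.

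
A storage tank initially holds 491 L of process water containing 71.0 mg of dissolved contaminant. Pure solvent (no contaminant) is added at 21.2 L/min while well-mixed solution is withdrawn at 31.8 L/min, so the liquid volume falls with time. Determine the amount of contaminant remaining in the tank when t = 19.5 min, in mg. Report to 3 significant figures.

Let m(t) be the amount of contaminant. Volume: V(t) = V₀ + (Q_in − Q_out) t = 491 − 10.600 t; V(19.5) = 284.30 L.
Solute balance: dm/dt = 0 − Q_out C = −Q_out m/V(t).
dm/m = −Q_out dt/(V₀ − 10.600 t); integrating gives ln(m/m₀) = −(Q_out/(Q_in−Q_out)) ln(V/V₀).
m = m₀ (V₀/V)^(Q_out/(Q_in−Q_out)) = 71.0 × (491/284.30)^(-3.0000) = 13.783 mg.

13.8 mg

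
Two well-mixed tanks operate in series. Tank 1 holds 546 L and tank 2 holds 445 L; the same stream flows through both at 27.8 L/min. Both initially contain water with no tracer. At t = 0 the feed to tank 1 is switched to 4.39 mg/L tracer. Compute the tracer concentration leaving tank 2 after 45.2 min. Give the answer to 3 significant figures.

Species balance on tank i: dCᵢ/dt = (Cᵢ₋₁ − Cᵢ)/τᵢ with τᵢ = Vᵢ/Q.
τ₁ = 546/27.8 = 19.640 min; τ₂ = 445/27.8 = 16.007 min.
Solving the cascade with C₁(0)=C₂(0)=0 gives C₂(t) = C_in[1 − (τ₁ e^(−t/τ₁) − τ₂ e^(−t/τ₂))/(τ₁ − τ₂)].
At t = 45.2: e^(−t/τ₁) = 0.10012, e^(−t/τ₂) = 0.059384.
C₂ = 4.39·[1 − (19.640·0.10012 − 16.007·0.059384)/(3.6331)] = 4.39·0.72040 = 3.1626 mg/L.

3.16 mg/L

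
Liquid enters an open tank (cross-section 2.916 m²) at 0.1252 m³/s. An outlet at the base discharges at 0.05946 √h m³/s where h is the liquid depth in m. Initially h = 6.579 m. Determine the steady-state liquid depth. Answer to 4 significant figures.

4.434 m

Unsteady balance on liquid volume: A dh/dt = Q_in − 0.05946 √h. At steady state dh/dt = 0:
Q_in = 0.05946 √h_ss ⇒ √h_ss = 0.1252/0.05946 = 2.10562.
h_ss = 2.10562² = 4.43362 m. (Since h₀ = 6.579 m > h_ss, the level will fall toward this value.)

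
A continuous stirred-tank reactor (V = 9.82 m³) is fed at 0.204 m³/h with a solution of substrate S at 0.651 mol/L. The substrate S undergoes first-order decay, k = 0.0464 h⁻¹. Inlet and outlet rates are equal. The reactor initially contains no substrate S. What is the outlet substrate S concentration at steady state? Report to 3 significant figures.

0.201 mol/L

V dC/dt = Q(C_in − C) − k V C.
At steady state: 0 = Q C_in − (Q + kV) C_ss, so C_ss = Q C_in/(Q + kV).
C_ss = 0.204·0.651/(0.204 + 0.0464·9.82) = 0.13280/0.65965 = 0.20133 mol/L.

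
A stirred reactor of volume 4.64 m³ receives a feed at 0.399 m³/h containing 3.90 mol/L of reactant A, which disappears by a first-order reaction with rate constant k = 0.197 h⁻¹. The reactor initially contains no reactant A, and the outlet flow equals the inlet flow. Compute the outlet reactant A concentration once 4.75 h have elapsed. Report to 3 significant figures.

0.876 mol/L

Accumulation = in − out − consumed: V dC/dt = Q C_in − Q C − k V C.
dC/dt = (Q/V) C_in − (Q/V + k) C; effective rate a = Q/V + k = 0.085991 + 0.197 = 0.28299 h⁻¹.
C_ss = Q C_in/(Q + kV) = 1.1851 mol/L; C(t) = C_ss + (C₀ − C_ss) e^(−a t).
C(4.75) = 1.1851 + (-1.1851)·e^(−0.28299·4.75) = 1.1851 + (-1.1851)·0.26075 = 0.87607 mol/L.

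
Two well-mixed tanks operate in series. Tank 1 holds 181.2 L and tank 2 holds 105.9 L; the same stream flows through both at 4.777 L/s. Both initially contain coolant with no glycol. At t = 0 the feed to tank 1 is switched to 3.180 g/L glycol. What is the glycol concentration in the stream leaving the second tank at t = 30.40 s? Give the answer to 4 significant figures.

0.8815 g/L

Species balance on tank i: dCᵢ/dt = (Cᵢ₋₁ − Cᵢ)/τᵢ with τᵢ = Vᵢ/Q.
τ₁ = 181.2/4.777 = 37.9318 s; τ₂ = 105.9/4.777 = 22.1687 s.
Solving the cascade with C₁(0)=C₂(0)=0 gives C₂(t) = C_in[1 − (τ₁ e^(−t/τ₁) − τ₂ e^(−t/τ₂))/(τ₁ − τ₂)].
At t = 30.40: e^(−t/τ₁) = 0.448683, e^(−t/τ₂) = 0.253777.
C₂ = 3.180·[1 − (37.9318·0.448683 − 22.1687·0.253777)/(15.7630)] = 3.180·0.277206 = 0.881516 g/L.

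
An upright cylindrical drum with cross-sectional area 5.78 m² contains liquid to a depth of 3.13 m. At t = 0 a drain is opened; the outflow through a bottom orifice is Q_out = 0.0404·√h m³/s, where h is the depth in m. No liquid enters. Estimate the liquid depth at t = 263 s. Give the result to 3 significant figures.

With no inflow, A dh/dt = −0.0404 √h.
∫ h^(−1/2) dh = −(0.0404/A) ∫ dt, giving 2√h = 2√h₀ − (0.0404/A) t.
√h = √3.13 − 0.0404·263/(2·5.78) = 1.7692 − 0.91913 = 0.85005.
h = 0.85005² = 0.72258 m.

0.723 m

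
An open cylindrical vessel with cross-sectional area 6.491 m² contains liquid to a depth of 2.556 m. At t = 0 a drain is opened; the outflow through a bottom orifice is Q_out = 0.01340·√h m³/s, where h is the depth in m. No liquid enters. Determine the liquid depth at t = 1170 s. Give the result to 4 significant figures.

0.1529 m

Mass balance (ρ constant): A dh/dt = −0.01340 √h.
This is separable: 2 d(√h)/dt = −0.01340/A, so √h = √h₀ − (0.01340/(2A)) t.
√h = √2.556 − 0.01340·1170/(2·6.491) = 1.59875 − 1.20767 = 0.391077.
h = 0.391077² = 0.152941 m.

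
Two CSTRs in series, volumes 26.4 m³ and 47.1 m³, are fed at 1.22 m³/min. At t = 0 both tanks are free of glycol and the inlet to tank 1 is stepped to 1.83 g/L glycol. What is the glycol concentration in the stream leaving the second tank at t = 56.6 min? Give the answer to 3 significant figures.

1.04 g/L

Time constants: τᵢ = Vᵢ/Q for each well-mixed tank.
τ₁ = 26.4/1.22 = 21.639 min; τ₂ = 47.1/1.22 = 38.607 min.
Solving the cascade with C₁(0)=C₂(0)=0 gives C₂(t) = C_in[1 − (τ₁ e^(−t/τ₁) − τ₂ e^(−t/τ₂))/(τ₁ − τ₂)].
At t = 56.6: e^(−t/τ₁) = 0.073123, e^(−t/τ₂) = 0.23083.
C₂ = 1.83·[1 − (21.639·0.073123 − 38.607·0.23083)/(-16.967)] = 1.83·0.56804 = 1.0395 g/L.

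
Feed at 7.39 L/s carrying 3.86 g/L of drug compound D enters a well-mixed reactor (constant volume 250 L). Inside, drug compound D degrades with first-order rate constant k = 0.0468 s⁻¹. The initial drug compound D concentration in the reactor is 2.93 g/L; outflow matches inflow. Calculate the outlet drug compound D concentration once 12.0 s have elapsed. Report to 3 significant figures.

V dC/dt = Q(C_in − C) − k V C.
dC/dt = (Q/V) C_in − (Q/V + k) C; effective rate a = Q/V + k = 0.029560 + 0.0468 = 0.076360 s⁻¹.
C_ss = Q C_in/(Q + kV) = 1.4943 g/L; C(t) = C_ss + (C₀ − C_ss) e^(−a t).
C(12.0) = 1.4943 + (1.4357)·e^(−0.076360·12.0) = 1.4943 + (1.4357)·0.39999 = 2.0685 g/L.

2.07 g/L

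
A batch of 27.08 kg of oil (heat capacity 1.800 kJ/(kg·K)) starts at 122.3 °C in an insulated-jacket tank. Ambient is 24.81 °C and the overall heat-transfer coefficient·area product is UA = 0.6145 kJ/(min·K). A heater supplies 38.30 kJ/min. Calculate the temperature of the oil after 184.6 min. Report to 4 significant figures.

Lumped-capacitance energy balance: M c_p dT/dt = UA(T_amb − T) + Q̇.
dT/dt = (T_ss − T)/τ with T_ss = T_amb + Q̇/UA = 24.81 + 38.30/0.6145 = 87.1371 °C, τ = M c_p/UA = 27.08·1.800/0.6145 = 79.3230 min.
T approaches T_ss exponentially: T(t) = T_ss + (T₀ − T_ss) e^(−t/τ).
T(184.6) = 87.1371 + (35.1629)·0.0975692 = 90.5679 °C.

90.57 °C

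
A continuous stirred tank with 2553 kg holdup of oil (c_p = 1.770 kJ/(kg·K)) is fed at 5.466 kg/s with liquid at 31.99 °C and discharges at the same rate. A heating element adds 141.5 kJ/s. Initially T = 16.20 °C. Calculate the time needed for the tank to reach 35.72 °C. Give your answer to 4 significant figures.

M c_p dT/dt = ṁ c_p (T_in − T) + Q̇.
τ = M/ṁ = 467.069 s; T_ss = T_in + Q̇/(ṁ c_p) = 46.6156 °C.
T(t) = T_ss + (T₀ − T_ss) e^(−t/τ). Set T = 35.72:
e^(−t/τ) = (35.72 − 46.6156)/(16.20 − 46.6156) = 0.358224
t = −467.069 · ln(0.358224) = 479.492 s.

479.5 s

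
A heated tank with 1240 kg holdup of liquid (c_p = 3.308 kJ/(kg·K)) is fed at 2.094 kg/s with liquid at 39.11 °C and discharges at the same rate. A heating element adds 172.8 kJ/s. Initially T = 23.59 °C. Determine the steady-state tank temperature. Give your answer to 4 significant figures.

64.06 °C

Energy balance: M c_p dT/dt = ṁ c_p (T_in − T) + 172.8.
At steady state dT/dt = 0 ⇒ T_ss = T_in + Q̇/(ṁ c_p) = 39.11 + 172.8/(2.094·3.308) = 64.0560 °C.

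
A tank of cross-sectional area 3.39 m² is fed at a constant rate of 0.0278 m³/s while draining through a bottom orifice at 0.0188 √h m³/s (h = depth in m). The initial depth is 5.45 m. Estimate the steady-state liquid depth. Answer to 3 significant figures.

2.19 m

A dh/dt = Q_in − 0.0188 √h. Steady state requires inflow = outflow:
Q_in = 0.0188 √h_ss ⇒ √h_ss = 0.0278/0.0188 = 1.4787.
h_ss = 1.4787² = 2.1866 m. (Since h₀ = 5.45 m > h_ss, the level will fall toward this value.)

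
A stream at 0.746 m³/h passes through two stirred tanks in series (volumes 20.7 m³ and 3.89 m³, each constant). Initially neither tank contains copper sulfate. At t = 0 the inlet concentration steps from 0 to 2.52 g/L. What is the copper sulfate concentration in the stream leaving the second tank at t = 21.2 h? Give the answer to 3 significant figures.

1.08 g/L

Each tank obeys Vᵢ dCᵢ/dt = Q(Cᵢ₋₁ − Cᵢ), so τᵢ = Vᵢ/Q.
τ₁ = 20.7/0.746 = 27.748 h; τ₂ = 3.89/0.746 = 5.2145 h.
Solving the cascade with C₁(0)=C₂(0)=0 gives C₂(t) = C_in[1 − (τ₁ e^(−t/τ₁) − τ₂ e^(−t/τ₂))/(τ₁ − τ₂)].
At t = 21.2: e^(−t/τ₁) = 0.46579, e^(−t/τ₂) = 0.017153.
C₂ = 2.52·[1 − (27.748·0.46579 − 5.2145·0.017153)/(22.534)] = 2.52·0.43039 = 1.0846 g/L.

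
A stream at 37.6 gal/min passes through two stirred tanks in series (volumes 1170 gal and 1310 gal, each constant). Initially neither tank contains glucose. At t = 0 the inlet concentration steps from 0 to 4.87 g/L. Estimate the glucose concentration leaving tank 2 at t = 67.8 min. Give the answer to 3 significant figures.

2.97 g/L

Species balance on tank i: dCᵢ/dt = (Cᵢ₋₁ − Cᵢ)/τᵢ with τᵢ = Vᵢ/Q.
τ₁ = 1170/37.6 = 31.117 min; τ₂ = 1310/37.6 = 34.840 min.
Tank 1: C₁ = C_in(1 − e^(−t/τ₁)). Tank 2 (τ₁ ≠ τ₂): C₂ = C_in[1 − (τ₁ e^(−t/τ₁) − τ₂ e^(−t/τ₂))/(τ₁ − τ₂)].
At t = 67.8: e^(−t/τ₁) = 0.11317, e^(−t/τ₂) = 0.14284.
C₂ = 4.87·[1 − (31.117·0.11317 − 34.840·0.14284)/(-3.7234)] = 4.87·0.60918 = 2.9667 g/L.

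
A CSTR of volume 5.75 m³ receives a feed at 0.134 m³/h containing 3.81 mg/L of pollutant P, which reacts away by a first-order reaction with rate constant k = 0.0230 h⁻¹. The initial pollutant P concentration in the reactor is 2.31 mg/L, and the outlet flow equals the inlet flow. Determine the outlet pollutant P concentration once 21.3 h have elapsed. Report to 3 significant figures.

Accumulation = in − out − consumed: V dC/dt = Q C_in − Q C − k V C.
This is linear with rate a = Q/V + k = 0.046304 h⁻¹.
C_ss = Q C_in/(Q + kV) = 1.9175 mg/L; C(t) = C_ss + (C₀ − C_ss) e^(−a t).
C(21.3) = 1.9175 + (0.39248)·e^(−0.046304·21.3) = 1.9175 + (0.39248)·0.37296 = 2.0639 mg/L.

2.06 mg/L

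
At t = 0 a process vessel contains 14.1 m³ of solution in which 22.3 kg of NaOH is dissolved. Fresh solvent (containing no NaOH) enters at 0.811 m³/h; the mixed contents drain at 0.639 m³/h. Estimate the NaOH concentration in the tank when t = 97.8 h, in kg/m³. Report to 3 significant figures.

0.0390 kg/m³

Total volume: dV/dt = Q_in − Q_out = 0.17200 m³/h, so V(t) = 14.1 + 0.17200 t and V(97.8) = 30.922 m³.
No NaOH enters, so dm/dt = −Q_out · (m/V).
Separate: dm/m = −Q_out dt/V(t) ⇒ ln(m/m₀) = −(Q_out/(Q_in−Q_out)) ln(V/V₀).
m = m₀ (V₀/V)^(Q_out/(Q_in−Q_out)) = 22.3 × (14.1/30.922)^(3.7151) = 1.2058 kg.
C = m/V = 1.2058/30.922 = 0.038997 kg/m³.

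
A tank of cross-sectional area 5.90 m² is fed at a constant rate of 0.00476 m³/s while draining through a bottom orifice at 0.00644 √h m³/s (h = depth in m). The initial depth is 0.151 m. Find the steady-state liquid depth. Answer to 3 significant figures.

Level balance: A dh/dt = 0.00476 − 0.00644 √h. Setting dh/dt = 0:
Q_in = 0.00644 √h_ss ⇒ √h_ss = 0.00476/0.00644 = 0.73913.
h_ss = 0.73913² = 0.54631 m. (Since h₀ = 0.151 m < h_ss, the level will rise toward this value.)

0.546 m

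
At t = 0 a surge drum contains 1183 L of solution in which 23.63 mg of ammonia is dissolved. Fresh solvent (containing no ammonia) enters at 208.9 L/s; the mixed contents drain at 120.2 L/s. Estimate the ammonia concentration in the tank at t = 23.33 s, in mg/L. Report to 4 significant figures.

Total volume: dV/dt = Q_in − Q_out = 88.7000 L/s, so V(t) = 1183 + 88.7000 t and V(23.33) = 3252.37 L.
Species balance (pure solvent in): dm/dt = −Q_out · m/V(t).
Separate: dm/m = −Q_out dt/V(t) ⇒ ln(m/m₀) = −(Q_out/(Q_in−Q_out)) ln(V/V₀).
m = m₀ (V₀/V)^(Q_out/(Q_in−Q_out)) = 23.63 × (1183/3252.37)^(1.35513) = 6.00164 mg.
C = m/V = 6.00164/3252.37 = 0.00184531 mg/L.

0.001845 mg/L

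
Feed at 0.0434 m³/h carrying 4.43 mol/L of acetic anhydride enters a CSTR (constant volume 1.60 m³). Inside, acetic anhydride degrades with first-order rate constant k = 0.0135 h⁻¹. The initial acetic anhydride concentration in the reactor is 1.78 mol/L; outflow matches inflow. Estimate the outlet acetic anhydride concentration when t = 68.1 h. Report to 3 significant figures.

2.88 mol/L

Species balance: V dC/dt = Q C_in − Q C − k V C.
dC/dt = (Q/V) C_in − (Q/V + k) C; effective rate a = Q/V + k = 0.027125 + 0.0135 = 0.040625 h⁻¹.
C_ss = Q C_in/(Q + kV) = 2.9579 mol/L; C(t) = C_ss + (C₀ − C_ss) e^(−a t).
C(68.1) = 2.9579 + (-1.1779)·e^(−0.040625·68.1) = 2.9579 + (-1.1779)·0.062878 = 2.8838 mol/L.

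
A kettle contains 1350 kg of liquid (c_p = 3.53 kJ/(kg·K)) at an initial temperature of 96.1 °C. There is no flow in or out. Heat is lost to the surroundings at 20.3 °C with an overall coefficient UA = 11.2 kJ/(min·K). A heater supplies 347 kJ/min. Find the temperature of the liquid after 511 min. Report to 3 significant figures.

Energy balance: M c_p dT/dt = −UA(T − T_amb) + Q̇.
dT/dt = (T_ss − T)/τ with T_ss = T_amb + Q̇/UA = 20.3 + 347/11.2 = 51.282 °C, τ = M c_p/UA = 1350·3.53/11.2 = 425.49 min.
Solution: T(t) = T_ss + (T₀ − T_ss) e^(−t/τ).
T(511) = 51.282 + (44.818)·0.30090 = 64.768 °C.

64.8 °C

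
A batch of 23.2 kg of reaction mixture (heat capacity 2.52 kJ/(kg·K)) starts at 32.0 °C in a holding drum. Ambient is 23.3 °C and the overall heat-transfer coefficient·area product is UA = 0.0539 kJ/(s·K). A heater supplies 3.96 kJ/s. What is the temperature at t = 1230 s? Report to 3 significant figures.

M c_p dT/dt = −UA(T − T_amb) + Q̇.
dT/dt = (T_ss − T)/τ with T_ss = T_amb + Q̇/UA = 23.3 + 3.96/0.0539 = 96.769 °C, τ = M c_p/UA = 23.2·2.52/0.0539 = 1084.7 s.
Solution: T(t) = T_ss + (T₀ − T_ss) e^(−t/τ).
T(1230) = 96.769 + (-64.769)·0.32175 = 75.930 °C.

75.9 °C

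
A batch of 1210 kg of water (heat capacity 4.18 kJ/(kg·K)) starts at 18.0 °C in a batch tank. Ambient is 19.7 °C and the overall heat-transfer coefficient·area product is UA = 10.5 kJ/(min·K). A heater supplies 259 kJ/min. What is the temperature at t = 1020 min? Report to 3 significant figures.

Lumped-capacitance energy balance: M c_p dT/dt = UA(T_amb − T) + Q̇.
dT/dt = (T_ss − T)/τ with T_ss = T_amb + Q̇/UA = 19.7 + 259/10.5 = 44.367 °C, τ = M c_p/UA = 1210·4.18/10.5 = 481.70 min.
Integrating: T(t) = T_ss + (T₀ − T_ss) e^(−t/τ).
T(1020) = 44.367 + (-26.367)·0.12033 = 41.194 °C.

41.2 °C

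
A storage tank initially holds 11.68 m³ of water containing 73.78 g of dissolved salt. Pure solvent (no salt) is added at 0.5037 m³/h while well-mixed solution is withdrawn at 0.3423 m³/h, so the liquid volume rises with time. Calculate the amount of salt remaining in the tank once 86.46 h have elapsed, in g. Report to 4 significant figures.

13.93 g

Total volume: dV/dt = Q_in − Q_out = 0.161400 m³/h, so V(t) = 11.68 + 0.161400 t and V(86.46) = 25.6346 m³.
Species balance (pure solvent in): dm/dt = −Q_out · m/V(t).
Separate: dm/m = −Q_out dt/V(t) ⇒ ln(m/m₀) = −(Q_out/(Q_in−Q_out)) ln(V/V₀).
m = m₀ (V₀/V)^(Q_out/(Q_in−Q_out)) = 73.78 × (11.68/25.6346)^(2.12082) = 13.9291 g.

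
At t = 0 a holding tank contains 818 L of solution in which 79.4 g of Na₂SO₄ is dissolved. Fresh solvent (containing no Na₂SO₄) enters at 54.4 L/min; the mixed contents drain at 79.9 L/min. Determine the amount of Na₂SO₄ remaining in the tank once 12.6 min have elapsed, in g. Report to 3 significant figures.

Let m(t) be the amount of Na₂SO₄. Volume: V(t) = V₀ + (Q_in − Q_out) t = 818 − 25.500 t; V(12.6) = 496.70 L.
Solute balance: dm/dt = 0 − Q_out C = −Q_out m/V(t).
Separate: dm/m = −Q_out dt/V(t) ⇒ ln(m/m₀) = −(Q_out/(Q_in−Q_out)) ln(V/V₀).
m = m₀ (V₀/V)^(Q_out/(Q_in−Q_out)) = 79.4 × (818/496.70)^(-3.1333) = 16.632 g.

16.6 g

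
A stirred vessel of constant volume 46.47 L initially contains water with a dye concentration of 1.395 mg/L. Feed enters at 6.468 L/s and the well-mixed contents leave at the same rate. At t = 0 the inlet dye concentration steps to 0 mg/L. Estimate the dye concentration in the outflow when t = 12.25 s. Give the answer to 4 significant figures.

Transient balance on the dissolved component: V dC/dt = Q(C_in − C).
So dC/dt = (C_in − C)/τ with τ = V/Q = 46.47/6.468 = 7.18460 s.
Integrating: C(t) = C_in + (C₀ − C_in) e^(−t/τ).
C(12.25) = 0 + (1.395 − 0)·e^(−12.25/7.18460) = 0 + (1.39500)·0.181766 = 0.253563 mg/L.

0.2536 mg/L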